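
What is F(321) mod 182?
64

Matrix identity: Q^n = [[F_(n+1), F_n], [F_n, F_(n-1)]] with Q = [[1,1],[1,0]].
n = 321 = 101000001₂. Square-and-multiply, entries mod 182:
Q^1 = [[1,1],[1,0]]
Q^2 = (Q^1)² = [[2,1],[1,1]]
Q^5 = (Q^2)²·Q = [[8,5],[5,3]]
Q^10 = (Q^5)² = [[89,55],[55,34]]
Q^20 = (Q^10)² = [[26,31],[31,177]]
Q^40 = (Q^20)² = [[181,105],[105,76]]
Q^80 = (Q^40)² = [[106,49],[49,57]]
Q^160 = (Q^80)² = [[169,161],[161,8]]
Q^321 = (Q^160)²·Q = [[169,64],[64,105]]
F_321 mod 182 = Q^321[0][1] = 64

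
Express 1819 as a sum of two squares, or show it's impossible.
Not possible

Factorization: 1819 = 17 × 107
By Fermat: n is sum of two squares iff every prime p ≡ 3 (mod 4) appears to even power.
Prime(s) ≡ 3 (mod 4) with odd exponent: [(107, 1)]
Therefore 1819 cannot be expressed as a² + b².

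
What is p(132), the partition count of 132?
6620830889

p(n) counts ways to write n as a sum of positive integers (order ignored).
Euler's pentagonal recurrence: p(k) = p(k-1) + p(k-2) - p(k-5) - p(k-7) + p(k-12) + p(k-15) - ... (offsets j(3j∓1)/2, signs ++--, p(0)=1, p(<0)=0).
DP table for k = 0..131: p(0)=1, p(1)=1, p(2)=2, p(3)=3, p(4)=5, p(5)=7, p(6)=11, p(7)=15, p(8)=22, p(9)=30, p(10)=42, p(11)=56, p(12)=77, p(13)=101, p(14)=135, p(15)=176, p(16)=231, p(17)=297, p(18)=385, p(19)=490, p(20)=627, p(21)=792, p(22)=1002, p(23)=1255, p(24)=1575, p(25)=1958, p(26)=2436, p(27)=3010, p(28)=3718, p(29)=4565, p(30)=5604, p(31)=6842, p(32)=8349, p(33)=10143, p(34)=12310, p(35)=14883, p(36)=17977, p(37)=21637, p(38)=26015, p(39)=31185, p(40)=37338, p(41)=44583, p(42)=53174, p(43)=63261, p(44)=75175, p(45)=89134, p(46)=105558, p(47)=124754, p(48)=147273, p(49)=173525, p(50)=204226, p(51)=239943, p(52)=281589, p(53)=329931, p(54)=386155, p(55)=451276, p(56)=526823, p(57)=614154, p(58)=715220, p(59)=831820, p(60)=966467, p(61)=1121505, p(62)=1300156, p(63)=1505499, p(64)=1741630, p(65)=2012558, p(66)=2323520, p(67)=2679689, p(68)=3087735, p(69)=3554345, p(70)=4087968, p(71)=4697205, p(72)=5392783, p(73)=6185689, p(74)=7089500, p(75)=8118264, p(76)=9289091, p(77)=10619863, p(78)=12132164, p(79)=13848650, p(80)=15796476, p(81)=18004327, p(82)=20506255, p(83)=23338469, p(84)=26543660, p(85)=30167357, p(86)=34262962, p(87)=38887673, p(88)=44108109, p(89)=49995925, p(90)=56634173, p(91)=64112359, p(92)=72533807, p(93)=82010177, p(94)=92669720, p(95)=104651419, p(96)=118114304, p(97)=133230930, p(98)=150198136, p(99)=169229875, p(100)=190569292, p(101)=214481126, p(102)=241265379, p(103)=271248950, p(104)=304801365, p(105)=342325709, p(106)=384276336, p(107)=431149389, p(108)=483502844, p(109)=541946240, p(110)=607163746, p(111)=679903203, p(112)=761002156, p(113)=851376628, p(114)=952050665, p(115)=1064144451, p(116)=1188908248, p(117)=1327710076, p(118)=1482074143, p(119)=1653668665, p(120)=1844349560, p(121)=2056148051, p(122)=2291320912, p(123)=2552338241, p(124)=2841940500, p(125)=3163127352, p(126)=3519222692, p(127)=3913864295, p(128)=4351078600, p(129)=4835271870, p(130)=5371315400, p(131)=5964539504.
Final step: p(132) = p(131) + p(130) - p(127) - p(125) + p(120) + p(117) - p(110) - p(106) + p(97) + p(92) - p(81) - p(75) + p(62) + p(55) - p(40) - p(32) + p(15) + p(6)
= 5964539504 + 5371315400 - 3913864295 - 3163127352 + 1844349560 + 1327710076 - 607163746 - 384276336 + 133230930 + 72533807 - 18004327 - 8118264 + 1300156 + 451276 - 37338 - 8349 + 176 + 11
= 6620830889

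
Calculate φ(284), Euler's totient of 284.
140

284 = 2^2 × 71
φ(n) = n × ∏(1 - 1/p) for each prime p dividing n
φ(284) = 284 × (1 - 1/2) × (1 - 1/71) = 140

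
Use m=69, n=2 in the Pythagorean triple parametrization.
(4757, 276, 4765)

Euclid's formula: a = m² - n², b = 2mn, c = m² + n²
m = 69, n = 2
a = 69² - 2² = 4761 - 4 = 4757
b = 2 × 69 × 2 = 276
c = 69² + 2² = 4761 + 4 = 4765
Verification: 4757² + 276² = 22629049 + 76176 = 22705225 = 4765² ✓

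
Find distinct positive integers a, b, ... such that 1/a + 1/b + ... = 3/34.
1/12 + 1/204

Greedy algorithm:
3/34: ceiling(34/3) = 12, use 1/12
1/204: ceiling(204/1) = 204, use 1/204
Result: 3/34 = 1/12 + 1/204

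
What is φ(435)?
224

435 = 3 × 5 × 29
φ(n) = n × ∏(1 - 1/p) for each prime p dividing n
φ(435) = 435 × (1 - 1/3) × (1 - 1/5) × (1 - 1/29) = 224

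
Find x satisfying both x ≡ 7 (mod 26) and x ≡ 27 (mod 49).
1203

Using Chinese Remainder Theorem:
M = 26 × 49 = 1274
M1 = 49, M2 = 26
y1 = 49^(-1) mod 26 = 17
y2 = 26^(-1) mod 49 = 17
x = (7×49×17 + 27×26×17) mod 1274 = 1203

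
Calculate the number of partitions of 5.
7

p(n) counts ways to write n as a sum of positive integers (order ignored).
Examples: 5; 4 + 1; 3 + 2; 3 + 1 + 1; 2 + 2 + 1; ... (7 total)
p(5) = 7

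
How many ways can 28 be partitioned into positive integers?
3718

p(n) counts ways to write n as a sum of positive integers (order ignored).
Euler's pentagonal recurrence: p(k) = p(k-1) + p(k-2) - p(k-5) - p(k-7) + p(k-12) + p(k-15) - ... (offsets j(3j∓1)/2, signs ++--, p(0)=1, p(<0)=0).
DP table for k = 0..27: p(0)=1, p(1)=1, p(2)=2, p(3)=3, p(4)=5, p(5)=7, p(6)=11, p(7)=15, p(8)=22, p(9)=30, p(10)=42, p(11)=56, p(12)=77, p(13)=101, p(14)=135, p(15)=176, p(16)=231, p(17)=297, p(18)=385, p(19)=490, p(20)=627, p(21)=792, p(22)=1002, p(23)=1255, p(24)=1575, p(25)=1958, p(26)=2436, p(27)=3010.
Final step: p(28) = p(27) + p(26) - p(23) - p(21) + p(16) + p(13) - p(6) - p(2)
= 3010 + 2436 - 1255 - 792 + 231 + 101 - 11 - 2
= 3718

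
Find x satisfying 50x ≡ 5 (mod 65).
x ≡ 4 (mod 13)

gcd(50, 65) = 5, which divides 5, so solutions exist.
Divide through by 5: 10x ≡ 1 (mod 13).
Find 10^(-1) mod 13 by the extended Euclidean algorithm:
13 = 1 × 10 + 3  ⟹  3 = (1)·13 + (-1)·10
10 = 3 × 3 + 1  ⟹  1 = (-3)·13 + (4)·10
So (4)·10 ≡ 1 (mod 13), i.e. 10^(-1) ≡ 4 (mod 13).
x ≡ 4 × 1 = 4 ≡ 4 (mod 13).
Check: 50 × 4 = 200 ≡ 5 (mod 65).
x ≡ 4 (mod 13), giving 5 solutions mod 65.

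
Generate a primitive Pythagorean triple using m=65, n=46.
(2109, 5980, 6341)

Euclid's formula: a = m² - n², b = 2mn, c = m² + n²
m = 65, n = 46
a = 65² - 46² = 4225 - 2116 = 2109
b = 2 × 65 × 46 = 5980
c = 65² + 46² = 4225 + 2116 = 6341
Verification: 2109² + 5980² = 4447881 + 35760400 = 40208281 = 6341² ✓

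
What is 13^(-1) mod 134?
31

gcd(13, 134) = 1, so the inverse exists.
Extended Euclidean algorithm on (134, 13):
134 = 10 × 13 + 4  ⟹  4 = (1)·134 + (-10)·13
13 = 3 × 4 + 1  ⟹  1 = (-3)·134 + (31)·13
So (31)·13 ≡ 1 (mod 134), i.e. 13^(-1) ≡ 31 (mod 134).
Check: 13 × 31 = 403 ≡ 1 (mod 134)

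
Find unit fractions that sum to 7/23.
1/4 + 1/19 + 1/583 + 1/1019084

Greedy algorithm:
7/23: ceiling(23/7) = 4, use 1/4
5/92: ceiling(92/5) = 19, use 1/19
3/1748: ceiling(1748/3) = 583, use 1/583
1/1019084: ceiling(1019084/1) = 1019084, use 1/1019084
Result: 7/23 = 1/4 + 1/19 + 1/583 + 1/1019084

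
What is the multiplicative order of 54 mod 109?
36

109 is prime, so ord(54) divides φ(109) = 108.
Divisors of 108: 1, 2, 3, 4, 6, 9, 12, 18, 27, 36, 54, 108.
Repeated squaring: 54^1 ≡ 54, 54^2 ≡ 82, 54^4 ≡ 75, 54^8 ≡ 66, 54^16 ≡ 105, 54^32 ≡ 16, 54^64 ≡ 38 (mod 109).
Test 54^d mod 109 for each divisor d in increasing order:
54^1 ≡ 54
54^2 ≡ 82
54^3 = 54^2·54^1 ≡ 68
54^4 ≡ 75
54^6 = 54^4·54^2 ≡ 46
54^9 = 54^8·54^1 ≡ 76
54^12 = 54^8·54^4 ≡ 45
54^18 = 54^16·54^2 ≡ 108
54^27 = 54^16·54^8·54^2·54^1 ≡ 33
54^36 = 54^32·54^4 ≡ 1  ← first divisor giving 1
The order is 36.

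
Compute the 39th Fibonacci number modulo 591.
121

Matrix identity: Q^n = [[F_(n+1), F_n], [F_n, F_(n-1)]] with Q = [[1,1],[1,0]].
n = 39 = 100111₂. Square-and-multiply, entries mod 591:
Q^1 = [[1,1],[1,0]]
Q^2 = (Q^1)² = [[2,1],[1,1]]
Q^4 = (Q^2)² = [[5,3],[3,2]]
Q^9 = (Q^4)²·Q = [[55,34],[34,21]]
Q^19 = (Q^9)²·Q = [[264,44],[44,220]]
Q^39 = (Q^19)²·Q = [[141,121],[121,20]]
F_39 mod 591 = Q^39[0][1] = 121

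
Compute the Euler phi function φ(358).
178

358 = 2 × 179
φ(n) = n × ∏(1 - 1/p) for each prime p dividing n
φ(358) = 358 × (1 - 1/2) × (1 - 1/179) = 178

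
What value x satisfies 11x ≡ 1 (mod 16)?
3

gcd(11, 16) = 1, so the inverse exists.
Extended Euclidean algorithm on (16, 11):
16 = 1 × 11 + 5  ⟹  5 = (1)·16 + (-1)·11
11 = 2 × 5 + 1  ⟹  1 = (-2)·16 + (3)·11
So (3)·11 ≡ 1 (mod 16), i.e. 11^(-1) ≡ 3 (mod 16).
Check: 11 × 3 = 33 ≡ 1 (mod 16)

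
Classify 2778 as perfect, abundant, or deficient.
abundant

Proper divisors of 2778: sum = 1 + 2 + 3 + 6 + 463 + 926 + 1389 = 2790
Since 2790 > 2778, 2778 is abundant.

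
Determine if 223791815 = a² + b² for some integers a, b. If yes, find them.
Not possible

Factorization: 223791815 = 5 × 13 × 151^3
By Fermat: n is sum of two squares iff every prime p ≡ 3 (mod 4) appears to even power.
Prime(s) ≡ 3 (mod 4) with odd exponent: [(151, 3)]
Therefore 223791815 cannot be expressed as a² + b².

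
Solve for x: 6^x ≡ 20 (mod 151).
102

Baby-step giant-step with step n = ⌈√151⌉ = 13.
Baby steps 6^j mod 151 (j:value) for j=0..12: 0:1, 1:6, 2:36, 3:65, 4:88, 5:75, 6:148, 7:133, 8:43, 9:107, 10:38, 11:77, 12:9.
Giant-step multiplier: 6^(-13) ≡ 6^(150-13) = 6^137 ≡ 14 (mod 151).
Giant steps γ_i = 20·14^i mod 151: γ_0=20, γ_1=129, γ_2=145, γ_3=67, γ_4=32, γ_5=146, γ_6=81, γ_7=77 (in table at j=11).
x = i·n + j = 7·13 + 11 = 102.
Check: 6^102 ≡ 20 (mod 151).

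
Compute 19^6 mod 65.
51

Repeated squaring. Binary of 6 = 110.
19^1 ≡ 19 (mod 65); 19^2 ≡ 36 (mod 65); 19^4 ≡ 61 (mod 65)
19^6 = 19^2 × 19^4 ≡ 51 (mod 65)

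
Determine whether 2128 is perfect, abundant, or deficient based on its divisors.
abundant

Proper divisors of 2128: sum = 1 + 2 + 4 + 7 + 8 + 14 + 16 + 19 + ... + 266 + 304 + 532 + 1064 (19 divisors) = 2832
Since 2832 > 2128, 2128 is abundant.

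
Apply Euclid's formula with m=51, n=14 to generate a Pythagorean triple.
(2405, 1428, 2797)

Euclid's formula: a = m² - n², b = 2mn, c = m² + n²
m = 51, n = 14
a = 51² - 14² = 2601 - 196 = 2405
b = 2 × 51 × 14 = 1428
c = 51² + 14² = 2601 + 196 = 2797
Verification: 2405² + 1428² = 5784025 + 2039184 = 7823209 = 2797² ✓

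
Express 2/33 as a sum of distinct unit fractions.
1/17 + 1/561

Greedy algorithm:
2/33: ceiling(33/2) = 17, use 1/17
1/561: ceiling(561/1) = 561, use 1/561
Result: 2/33 = 1/17 + 1/561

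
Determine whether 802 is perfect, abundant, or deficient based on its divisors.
deficient

Proper divisors of 802: sum = 1 + 2 + 401 = 404
Since 404 < 802, 802 is deficient.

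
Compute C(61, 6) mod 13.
6

Using Lucas' theorem:
Write n=61 and k=6 in base 13:
n in base 13: [4, 9]
k in base 13: [0, 6]
C(61,6) mod 13 = ∏ C(n_i, k_i) mod 13
Digit binomials (mod 13): C(4,0) = 1; C(9,6) = 84 ≡ 6
Product: 1 × 6 = 6 ≡ 6 (mod 13)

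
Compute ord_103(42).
34

103 is prime, so ord(42) divides φ(103) = 102.
Divisors of 102: 1, 2, 3, 6, 17, 34, 51, 102.
Repeated squaring: 42^1 ≡ 42, 42^2 ≡ 13, 42^4 ≡ 66, 42^8 ≡ 30, 42^16 ≡ 76, 42^32 ≡ 8, 42^64 ≡ 64 (mod 103).
Test 42^d mod 103 for each divisor d in increasing order:
42^1 ≡ 42
42^2 ≡ 13
42^3 = 42^2·42^1 ≡ 31
42^6 = 42^4·42^2 ≡ 34
42^17 = 42^16·42^1 ≡ 102
42^34 = 42^32·42^2 ≡ 1  ← first divisor giving 1
The order is 34.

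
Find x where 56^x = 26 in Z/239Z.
223

Baby-step giant-step with step n = ⌈√239⌉ = 16.
Baby steps 56^j mod 239 (j:value) for j=0..15: 0:1, 1:56, 2:29, 3:190, 4:124, 5:13, 6:11, 7:138, 8:80, 9:178, 10:169, 11:143, 12:121, 13:84, 14:163, 15:46.
Giant-step multiplier: 56^(-16) ≡ 56^(238-16) = 56^222 ≡ 9 (mod 239).
Giant steps γ_i = 26·9^i mod 239: γ_0=26, γ_1=234, γ_2=194, γ_3=73, γ_4=179, γ_5=177, γ_6=159, γ_7=236, γ_8=212, γ_9=235, γ_10=203, γ_11=154, γ_12=191, γ_13=46 (in table at j=15).
x = i·n + j = 13·16 + 15 = 223.
Check: 56^223 ≡ 26 (mod 239).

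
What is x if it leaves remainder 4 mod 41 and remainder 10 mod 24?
250

Using Chinese Remainder Theorem:
M = 41 × 24 = 984
M1 = 24, M2 = 41
y1 = 24^(-1) mod 41 = 12
y2 = 41^(-1) mod 24 = 17
x = (4×24×12 + 10×41×17) mod 984 = 250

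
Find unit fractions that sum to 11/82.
1/8 + 1/110 + 1/18040

Greedy algorithm:
11/82: ceiling(82/11) = 8, use 1/8
3/328: ceiling(328/3) = 110, use 1/110
1/18040: ceiling(18040/1) = 18040, use 1/18040
Result: 11/82 = 1/8 + 1/110 + 1/18040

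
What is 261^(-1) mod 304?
205

gcd(261, 304) = 1, so the inverse exists.
Extended Euclidean algorithm on (304, 261):
304 = 1 × 261 + 43  ⟹  43 = (1)·304 + (-1)·261
261 = 6 × 43 + 3  ⟹  3 = (-6)·304 + (7)·261
43 = 14 × 3 + 1  ⟹  1 = (85)·304 + (-99)·261
So (-99)·261 ≡ 1 (mod 304), i.e. 261^(-1) ≡ -99 ≡ 205 (mod 304).
Check: 261 × 205 = 53505 ≡ 1 (mod 304)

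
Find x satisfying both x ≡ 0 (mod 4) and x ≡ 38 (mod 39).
116

Using Chinese Remainder Theorem:
M = 4 × 39 = 156
M1 = 39, M2 = 4
y1 = 39^(-1) mod 4 = 3
y2 = 4^(-1) mod 39 = 10
x = (0×39×3 + 38×4×10) mod 156 = 116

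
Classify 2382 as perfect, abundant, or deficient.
abundant

Proper divisors of 2382: sum = 1 + 2 + 3 + 6 + 397 + 794 + 1191 = 2394
Since 2394 > 2382, 2382 is abundant.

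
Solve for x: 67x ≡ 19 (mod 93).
x ≡ 10 (mod 93)

gcd(67, 93) = 1, which divides 19, so solutions exist.
Find 67^(-1) mod 93 by the extended Euclidean algorithm:
93 = 1 × 67 + 26  ⟹  26 = (1)·93 + (-1)·67
67 = 2 × 26 + 15  ⟹  15 = (-2)·93 + (3)·67
26 = 1 × 15 + 11  ⟹  11 = (3)·93 + (-4)·67
15 = 1 × 11 + 4  ⟹  4 = (-5)·93 + (7)·67
11 = 2 × 4 + 3  ⟹  3 = (13)·93 + (-18)·67
4 = 1 × 3 + 1  ⟹  1 = (-18)·93 + (25)·67
So (25)·67 ≡ 1 (mod 93), i.e. 67^(-1) ≡ 25 (mod 93).
x ≡ 25 × 19 = 475 ≡ 10 (mod 93).
Check: 67 × 10 = 670 ≡ 19 (mod 93).
Unique solution: x ≡ 10 (mod 93)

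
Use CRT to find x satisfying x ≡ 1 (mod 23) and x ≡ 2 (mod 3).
47

Using Chinese Remainder Theorem:
M = 23 × 3 = 69
M1 = 3, M2 = 23
y1 = 3^(-1) mod 23 = 8
y2 = 23^(-1) mod 3 = 2
x = (1×3×8 + 2×23×2) mod 69 = 47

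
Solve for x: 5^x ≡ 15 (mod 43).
38

Baby-step giant-step with step n = ⌈√43⌉ = 7.
Baby steps 5^j mod 43 (j:value) for j=0..6: 0:1, 1:5, 2:25, 3:39, 4:23, 5:29, 6:16.
Giant-step multiplier: 5^(-7) ≡ 5^(42-7) = 5^35 ≡ 7 (mod 43).
Giant steps γ_i = 15·7^i mod 43: γ_0=15, γ_1=19, γ_2=4, γ_3=28, γ_4=24, γ_5=39 (in table at j=3).
x = i·n + j = 5·7 + 3 = 38.
Check: 5^38 ≡ 15 (mod 43).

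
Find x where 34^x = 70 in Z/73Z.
66

Baby-step giant-step with step n = ⌈√73⌉ = 9.
Baby steps 34^j mod 73 (j:value) for j=0..8: 0:1, 1:34, 2:61, 3:30, 4:71, 5:5, 6:24, 7:13, 8:4.
Giant-step multiplier: 34^(-9) ≡ 34^(72-9) = 34^63 ≡ 51 (mod 73).
Giant steps γ_i = 70·51^i mod 73: γ_0=70, γ_1=66, γ_2=8, γ_3=43, γ_4=3, γ_5=7, γ_6=65, γ_7=30 (in table at j=3).
x = i·n + j = 7·9 + 3 = 66.
Check: 34^66 ≡ 70 (mod 73).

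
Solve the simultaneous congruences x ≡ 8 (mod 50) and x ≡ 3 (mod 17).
258

Using Chinese Remainder Theorem:
M = 50 × 17 = 850
M1 = 17, M2 = 50
y1 = 17^(-1) mod 50 = 3
y2 = 50^(-1) mod 17 = 16
x = (8×17×3 + 3×50×16) mod 850 = 258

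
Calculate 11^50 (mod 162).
85

Repeated squaring. Binary of 50 = 110010.
11^1 ≡ 11 (mod 162); 11^2 ≡ 121 (mod 162); 11^4 ≡ 61 (mod 162); 11^8 ≡ 157 (mod 162); 11^16 ≡ 25 (mod 162); 11^32 ≡ 139 (mod 162)
11^50 = 11^2 × 11^16 × 11^32 ≡ 85 (mod 162)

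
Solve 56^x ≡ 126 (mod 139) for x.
65

Baby-step giant-step with step n = ⌈√139⌉ = 12.
Baby steps 56^j mod 139 (j:value) for j=0..11: 0:1, 1:56, 2:78, 3:59, 4:107, 5:15, 6:6, 7:58, 8:51, 9:76, 10:86, 11:90.
Giant-step multiplier: 56^(-12) ≡ 56^(138-12) = 56^126 ≡ 112 (mod 139).
Giant steps γ_i = 126·112^i mod 139: γ_0=126, γ_1=73, γ_2=114, γ_3=119, γ_4=123, γ_5=15 (in table at j=5).
x = i·n + j = 5·12 + 5 = 65.
Check: 56^65 ≡ 126 (mod 139).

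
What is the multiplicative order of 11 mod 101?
100

101 is prime, so ord(11) divides φ(101) = 100.
Divisors of 100: 1, 2, 4, 5, 10, 20, 25, 50, 100.
Repeated squaring: 11^1 ≡ 11, 11^2 ≡ 20, 11^4 ≡ 97, 11^8 ≡ 16, 11^16 ≡ 54, 11^32 ≡ 88, 11^64 ≡ 68 (mod 101).
Test 11^d mod 101 for each divisor d in increasing order:
11^1 ≡ 11
11^2 ≡ 20
11^4 ≡ 97
11^5 = 11^4·11^1 ≡ 57
11^10 = 11^8·11^2 ≡ 17
11^20 = 11^16·11^4 ≡ 87
11^25 = 11^16·11^8·11^1 ≡ 10
11^50 = 11^32·11^16·11^2 ≡ 100
11^100 = 11^64·11^32·11^4 ≡ 1  ← first divisor giving 1
The order is 100.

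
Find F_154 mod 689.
286

Matrix identity: Q^n = [[F_(n+1), F_n], [F_n, F_(n-1)]] with Q = [[1,1],[1,0]].
n = 154 = 10011010₂. Square-and-multiply, entries mod 689:
Q^1 = [[1,1],[1,0]]
Q^2 = (Q^1)² = [[2,1],[1,1]]
Q^4 = (Q^2)² = [[5,3],[3,2]]
Q^9 = (Q^4)²·Q = [[55,34],[34,21]]
Q^19 = (Q^9)²·Q = [[564,47],[47,517]]
Q^38 = (Q^19)² = [[609,510],[510,99]]
Q^77 = (Q^38)²·Q = [[590,546],[546,44]]
Q^154 = (Q^77)² = [[623,286],[286,337]]
F_154 mod 689 = Q^154[0][1] = 286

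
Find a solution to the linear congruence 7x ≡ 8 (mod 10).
x ≡ 4 (mod 10)

gcd(7, 10) = 1, which divides 8, so solutions exist.
Find 7^(-1) mod 10 by the extended Euclidean algorithm:
10 = 1 × 7 + 3  ⟹  3 = (1)·10 + (-1)·7
7 = 2 × 3 + 1  ⟹  1 = (-2)·10 + (3)·7
So (3)·7 ≡ 1 (mod 10), i.e. 7^(-1) ≡ 3 (mod 10).
x ≡ 3 × 8 = 24 ≡ 4 (mod 10).
Check: 7 × 4 = 28 ≡ 8 (mod 10).
Unique solution: x ≡ 4 (mod 10)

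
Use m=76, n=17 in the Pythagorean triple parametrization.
(5487, 2584, 6065)

Euclid's formula: a = m² - n², b = 2mn, c = m² + n²
m = 76, n = 17
a = 76² - 17² = 5776 - 289 = 5487
b = 2 × 76 × 17 = 2584
c = 76² + 17² = 5776 + 289 = 6065
Verification: 5487² + 2584² = 30107169 + 6677056 = 36784225 = 6065² ✓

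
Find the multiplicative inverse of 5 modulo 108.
65

gcd(5, 108) = 1, so the inverse exists.
Extended Euclidean algorithm on (108, 5):
108 = 21 × 5 + 3  ⟹  3 = (1)·108 + (-21)·5
5 = 1 × 3 + 2  ⟹  2 = (-1)·108 + (22)·5
3 = 1 × 2 + 1  ⟹  1 = (2)·108 + (-43)·5
So (-43)·5 ≡ 1 (mod 108), i.e. 5^(-1) ≡ -43 ≡ 65 (mod 108).
Check: 5 × 65 = 325 ≡ 1 (mod 108)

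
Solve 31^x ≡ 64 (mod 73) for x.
24

Baby-step giant-step with step n = ⌈√73⌉ = 9.
Baby steps 31^j mod 73 (j:value) for j=0..8: 0:1, 1:31, 2:12, 3:7, 4:71, 5:11, 6:49, 7:59, 8:4.
Giant-step multiplier: 31^(-9) ≡ 31^(72-9) = 31^63 ≡ 63 (mod 73).
Giant steps γ_i = 64·63^i mod 73: γ_0=64, γ_1=17, γ_2=49 (in table at j=6).
x = i·n + j = 2·9 + 6 = 24.
Check: 31^24 ≡ 64 (mod 73).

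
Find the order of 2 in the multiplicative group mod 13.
12

13 is prime, so ord(2) divides φ(13) = 12.
Divisors of 12: 1, 2, 3, 4, 6, 12.
Repeated squaring: 2^1 ≡ 2, 2^2 ≡ 4, 2^4 ≡ 3, 2^8 ≡ 9 (mod 13).
Test 2^d mod 13 for each divisor d in increasing order:
2^1 ≡ 2
2^2 ≡ 4
2^3 = 2^2·2^1 ≡ 8
2^4 ≡ 3
2^6 = 2^4·2^2 ≡ 12
2^12 = 2^8·2^4 ≡ 1  ← first divisor giving 1
The order is 12.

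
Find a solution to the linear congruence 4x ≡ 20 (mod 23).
x ≡ 5 (mod 23)

gcd(4, 23) = 1, which divides 20, so solutions exist.
Find 4^(-1) mod 23 by the extended Euclidean algorithm:
23 = 5 × 4 + 3  ⟹  3 = (1)·23 + (-5)·4
4 = 1 × 3 + 1  ⟹  1 = (-1)·23 + (6)·4
So (6)·4 ≡ 1 (mod 23), i.e. 4^(-1) ≡ 6 (mod 23).
x ≡ 6 × 20 = 120 ≡ 5 (mod 23).
Check: 4 × 5 = 20 ≡ 20 (mod 23).
Unique solution: x ≡ 5 (mod 23)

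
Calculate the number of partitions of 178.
571701605655

p(n) counts ways to write n as a sum of positive integers (order ignored).
Euler's pentagonal recurrence: p(k) = p(k-1) + p(k-2) - p(k-5) - p(k-7) + p(k-12) + p(k-15) - ... (offsets j(3j∓1)/2, signs ++--, p(0)=1, p(<0)=0).
DP table for k = 0..177: p(0)=1, p(1)=1, p(2)=2, p(3)=3, p(4)=5, p(5)=7, p(6)=11, p(7)=15, p(8)=22, p(9)=30, p(10)=42, p(11)=56, p(12)=77, p(13)=101, p(14)=135, p(15)=176, p(16)=231, p(17)=297, p(18)=385, p(19)=490, p(20)=627, p(21)=792, p(22)=1002, p(23)=1255, p(24)=1575, p(25)=1958, p(26)=2436, p(27)=3010, p(28)=3718, p(29)=4565, p(30)=5604, p(31)=6842, p(32)=8349, p(33)=10143, p(34)=12310, p(35)=14883, p(36)=17977, p(37)=21637, p(38)=26015, p(39)=31185, p(40)=37338, p(41)=44583, p(42)=53174, p(43)=63261, p(44)=75175, p(45)=89134, p(46)=105558, p(47)=124754, p(48)=147273, p(49)=173525, p(50)=204226, p(51)=239943, p(52)=281589, p(53)=329931, p(54)=386155, p(55)=451276, p(56)=526823, p(57)=614154, p(58)=715220, p(59)=831820, p(60)=966467, p(61)=1121505, p(62)=1300156, p(63)=1505499, p(64)=1741630, p(65)=2012558, p(66)=2323520, p(67)=2679689, p(68)=3087735, p(69)=3554345, p(70)=4087968, p(71)=4697205, p(72)=5392783, p(73)=6185689, p(74)=7089500, p(75)=8118264, p(76)=9289091, p(77)=10619863, p(78)=12132164, p(79)=13848650, p(80)=15796476, p(81)=18004327, p(82)=20506255, p(83)=23338469, p(84)=26543660, p(85)=30167357, p(86)=34262962, p(87)=38887673, p(88)=44108109, p(89)=49995925, p(90)=56634173, p(91)=64112359, p(92)=72533807, p(93)=82010177, p(94)=92669720, p(95)=104651419, p(96)=118114304, p(97)=133230930, p(98)=150198136, p(99)=169229875, p(100)=190569292, p(101)=214481126, p(102)=241265379, p(103)=271248950, p(104)=304801365, p(105)=342325709, p(106)=384276336, p(107)=431149389, p(108)=483502844, p(109)=541946240, p(110)=607163746, p(111)=679903203, p(112)=761002156, p(113)=851376628, p(114)=952050665, p(115)=1064144451, p(116)=1188908248, p(117)=1327710076, p(118)=1482074143, p(119)=1653668665, p(120)=1844349560, p(121)=2056148051, p(122)=2291320912, p(123)=2552338241, p(124)=2841940500, p(125)=3163127352, p(126)=3519222692, p(127)=3913864295, p(128)=4351078600, p(129)=4835271870, p(130)=5371315400, p(131)=5964539504, p(132)=6620830889, p(133)=7346629512, p(134)=8149040695, p(135)=9035836076, p(136)=10015581680, p(137)=11097645016, p(138)=12292341831, p(139)=13610949895, p(140)=15065878135, p(141)=16670689208, p(142)=18440293320, p(143)=20390982757, p(144)=22540654445, p(145)=24908858009, p(146)=27517052599, p(147)=30388671978, p(148)=33549419497, p(149)=37027355200, p(150)=40853235313, p(151)=45060624582, p(152)=49686288421, p(153)=54770336324, p(154)=60356673280, p(155)=66493182097, p(156)=73232243759, p(157)=80630964769, p(158)=88751778802, p(159)=97662728555, p(160)=107438159466, p(161)=118159068427, p(162)=129913904637, p(163)=142798995930, p(164)=156919475295, p(165)=172389800255, p(166)=189334822579, p(167)=207890420102, p(168)=228204732751, p(169)=250438925115, p(170)=274768617130, p(171)=301384802048, p(172)=330495499613, p(173)=362326859895, p(174)=397125074750, p(175)=435157697830, p(176)=476715857290, p(177)=522115831195.
Final step: p(178) = p(177) + p(176) - p(173) - p(171) + p(166) + p(163) - p(156) - p(152) + p(143) + p(138) - p(127) - p(121) + p(108) + p(101) - p(86) - p(78) + p(61) + p(52) - p(33) - p(23) + p(2)
= 522115831195 + 476715857290 - 362326859895 - 301384802048 + 189334822579 + 142798995930 - 73232243759 - 49686288421 + 20390982757 + 12292341831 - 3913864295 - 2056148051 + 483502844 + 214481126 - 34262962 - 12132164 + 1121505 + 281589 - 10143 - 1255 + 2
= 571701605655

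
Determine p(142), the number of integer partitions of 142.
18440293320

p(n) counts ways to write n as a sum of positive integers (order ignored).
Euler's pentagonal recurrence: p(k) = p(k-1) + p(k-2) - p(k-5) - p(k-7) + p(k-12) + p(k-15) - ... (offsets j(3j∓1)/2, signs ++--, p(0)=1, p(<0)=0).
DP table for k = 0..141: p(0)=1, p(1)=1, p(2)=2, p(3)=3, p(4)=5, p(5)=7, p(6)=11, p(7)=15, p(8)=22, p(9)=30, p(10)=42, p(11)=56, p(12)=77, p(13)=101, p(14)=135, p(15)=176, p(16)=231, p(17)=297, p(18)=385, p(19)=490, p(20)=627, p(21)=792, p(22)=1002, p(23)=1255, p(24)=1575, p(25)=1958, p(26)=2436, p(27)=3010, p(28)=3718, p(29)=4565, p(30)=5604, p(31)=6842, p(32)=8349, p(33)=10143, p(34)=12310, p(35)=14883, p(36)=17977, p(37)=21637, p(38)=26015, p(39)=31185, p(40)=37338, p(41)=44583, p(42)=53174, p(43)=63261, p(44)=75175, p(45)=89134, p(46)=105558, p(47)=124754, p(48)=147273, p(49)=173525, p(50)=204226, p(51)=239943, p(52)=281589, p(53)=329931, p(54)=386155, p(55)=451276, p(56)=526823, p(57)=614154, p(58)=715220, p(59)=831820, p(60)=966467, p(61)=1121505, p(62)=1300156, p(63)=1505499, p(64)=1741630, p(65)=2012558, p(66)=2323520, p(67)=2679689, p(68)=3087735, p(69)=3554345, p(70)=4087968, p(71)=4697205, p(72)=5392783, p(73)=6185689, p(74)=7089500, p(75)=8118264, p(76)=9289091, p(77)=10619863, p(78)=12132164, p(79)=13848650, p(80)=15796476, p(81)=18004327, p(82)=20506255, p(83)=23338469, p(84)=26543660, p(85)=30167357, p(86)=34262962, p(87)=38887673, p(88)=44108109, p(89)=49995925, p(90)=56634173, p(91)=64112359, p(92)=72533807, p(93)=82010177, p(94)=92669720, p(95)=104651419, p(96)=118114304, p(97)=133230930, p(98)=150198136, p(99)=169229875, p(100)=190569292, p(101)=214481126, p(102)=241265379, p(103)=271248950, p(104)=304801365, p(105)=342325709, p(106)=384276336, p(107)=431149389, p(108)=483502844, p(109)=541946240, p(110)=607163746, p(111)=679903203, p(112)=761002156, p(113)=851376628, p(114)=952050665, p(115)=1064144451, p(116)=1188908248, p(117)=1327710076, p(118)=1482074143, p(119)=1653668665, p(120)=1844349560, p(121)=2056148051, p(122)=2291320912, p(123)=2552338241, p(124)=2841940500, p(125)=3163127352, p(126)=3519222692, p(127)=3913864295, p(128)=4351078600, p(129)=4835271870, p(130)=5371315400, p(131)=5964539504, p(132)=6620830889, p(133)=7346629512, p(134)=8149040695, p(135)=9035836076, p(136)=10015581680, p(137)=11097645016, p(138)=12292341831, p(139)=13610949895, p(140)=15065878135, p(141)=16670689208.
Final step: p(142) = p(141) + p(140) - p(137) - p(135) + p(130) + p(127) - p(120) - p(116) + p(107) + p(102) - p(91) - p(85) + p(72) + p(65) - p(50) - p(42) + p(25) + p(16)
= 16670689208 + 15065878135 - 11097645016 - 9035836076 + 5371315400 + 3913864295 - 1844349560 - 1188908248 + 431149389 + 241265379 - 64112359 - 30167357 + 5392783 + 2012558 - 204226 - 53174 + 1958 + 231
= 18440293320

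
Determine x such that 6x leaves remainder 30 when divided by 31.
x ≡ 5 (mod 31)

gcd(6, 31) = 1, which divides 30, so solutions exist.
Find 6^(-1) mod 31 by the extended Euclidean algorithm:
31 = 5 × 6 + 1  ⟹  1 = (1)·31 + (-5)·6
So (-5)·6 ≡ 1 (mod 31), i.e. 6^(-1) ≡ -5 ≡ 26 (mod 31).
x ≡ 26 × 30 = 780 ≡ 5 (mod 31).
Check: 6 × 5 = 30 ≡ 30 (mod 31).
Unique solution: x ≡ 5 (mod 31)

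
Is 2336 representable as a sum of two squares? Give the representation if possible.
20² + 44² (a=20, b=44)

Factorization: 2336 = 2^5 × 73
By Fermat: n is sum of two squares iff every prime p ≡ 3 (mod 4) appears to even power.
All primes ≡ 3 (mod 4) appear to even power.
Search a = 0, 1, 2, … for 2336 - a² a perfect square: first hit at a = 20: 2336 - 400 = 1936 = 44².
2336 = 20² + 44² = 400 + 1936 ✓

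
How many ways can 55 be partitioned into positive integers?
451276

p(n) counts ways to write n as a sum of positive integers (order ignored).
Euler's pentagonal recurrence: p(k) = p(k-1) + p(k-2) - p(k-5) - p(k-7) + p(k-12) + p(k-15) - ... (offsets j(3j∓1)/2, signs ++--, p(0)=1, p(<0)=0).
DP table for k = 0..54: p(0)=1, p(1)=1, p(2)=2, p(3)=3, p(4)=5, p(5)=7, p(6)=11, p(7)=15, p(8)=22, p(9)=30, p(10)=42, p(11)=56, p(12)=77, p(13)=101, p(14)=135, p(15)=176, p(16)=231, p(17)=297, p(18)=385, p(19)=490, p(20)=627, p(21)=792, p(22)=1002, p(23)=1255, p(24)=1575, p(25)=1958, p(26)=2436, p(27)=3010, p(28)=3718, p(29)=4565, p(30)=5604, p(31)=6842, p(32)=8349, p(33)=10143, p(34)=12310, p(35)=14883, p(36)=17977, p(37)=21637, p(38)=26015, p(39)=31185, p(40)=37338, p(41)=44583, p(42)=53174, p(43)=63261, p(44)=75175, p(45)=89134, p(46)=105558, p(47)=124754, p(48)=147273, p(49)=173525, p(50)=204226, p(51)=239943, p(52)=281589, p(53)=329931, p(54)=386155.
Final step: p(55) = p(54) + p(53) - p(50) - p(48) + p(43) + p(40) - p(33) - p(29) + p(20) + p(15) - p(4)
= 386155 + 329931 - 204226 - 147273 + 63261 + 37338 - 10143 - 4565 + 627 + 176 - 5
= 451276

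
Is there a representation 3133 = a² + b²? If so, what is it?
18² + 53² (a=18, b=53)

Factorization: 3133 = 13 × 241
By Fermat: n is sum of two squares iff every prime p ≡ 3 (mod 4) appears to even power.
All primes ≡ 3 (mod 4) appear to even power.
Search a = 0, 1, 2, … for 3133 - a² a perfect square: first hit at a = 18: 3133 - 324 = 2809 = 53².
3133 = 18² + 53² = 324 + 2809 ✓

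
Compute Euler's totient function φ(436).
216

436 = 2^2 × 109
φ(n) = n × ∏(1 - 1/p) for each prime p dividing n
φ(436) = 436 × (1 - 1/2) × (1 - 1/109) = 216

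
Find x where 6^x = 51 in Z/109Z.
37

Baby-step giant-step with step n = ⌈√109⌉ = 11.
Baby steps 6^j mod 109 (j:value) for j=0..10: 0:1, 1:6, 2:36, 3:107, 4:97, 5:37, 6:4, 7:24, 8:35, 9:101, 10:61.
Giant-step multiplier: 6^(-11) ≡ 6^(108-11) = 6^97 ≡ 14 (mod 109).
Giant steps γ_i = 51·14^i mod 109: γ_0=51, γ_1=60, γ_2=77, γ_3=97 (in table at j=4).
x = i·n + j = 3·11 + 4 = 37.
Check: 6^37 ≡ 51 (mod 109).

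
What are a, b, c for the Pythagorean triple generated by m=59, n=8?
(3417, 944, 3545)

Euclid's formula: a = m² - n², b = 2mn, c = m² + n²
m = 59, n = 8
a = 59² - 8² = 3481 - 64 = 3417
b = 2 × 59 × 8 = 944
c = 59² + 8² = 3481 + 64 = 3545
Verification: 3417² + 944² = 11675889 + 891136 = 12567025 = 3545² ✓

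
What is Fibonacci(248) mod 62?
21

Matrix identity: Q^n = [[F_(n+1), F_n], [F_n, F_(n-1)]] with Q = [[1,1],[1,0]].
n = 248 = 11111000₂. Square-and-multiply, entries mod 62:
Q^1 = [[1,1],[1,0]]
Q^3 = (Q^1)²·Q = [[3,2],[2,1]]
Q^7 = (Q^3)²·Q = [[21,13],[13,8]]
Q^15 = (Q^7)²·Q = [[57,52],[52,5]]
Q^31 = (Q^15)²·Q = [[1,1],[1,0]]
Q^62 = (Q^31)² = [[2,1],[1,1]]
Q^124 = (Q^62)² = [[5,3],[3,2]]
Q^248 = (Q^124)² = [[34,21],[21,13]]
F_248 mod 62 = Q^248[0][1] = 21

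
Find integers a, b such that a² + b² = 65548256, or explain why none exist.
Not possible

Factorization: 65548256 = 2^5 × 127^3
By Fermat: n is sum of two squares iff every prime p ≡ 3 (mod 4) appears to even power.
Prime(s) ≡ 3 (mod 4) with odd exponent: [(127, 3)]
Therefore 65548256 cannot be expressed as a² + b².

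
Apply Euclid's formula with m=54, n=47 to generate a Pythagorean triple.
(707, 5076, 5125)

Euclid's formula: a = m² - n², b = 2mn, c = m² + n²
m = 54, n = 47
a = 54² - 47² = 2916 - 2209 = 707
b = 2 × 54 × 47 = 5076
c = 54² + 47² = 2916 + 2209 = 5125
Verification: 707² + 5076² = 499849 + 25765776 = 26265625 = 5125² ✓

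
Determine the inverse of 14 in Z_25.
9

gcd(14, 25) = 1, so the inverse exists.
Extended Euclidean algorithm on (25, 14):
25 = 1 × 14 + 11  ⟹  11 = (1)·25 + (-1)·14
14 = 1 × 11 + 3  ⟹  3 = (-1)·25 + (2)·14
11 = 3 × 3 + 2  ⟹  2 = (4)·25 + (-7)·14
3 = 1 × 2 + 1  ⟹  1 = (-5)·25 + (9)·14
So (9)·14 ≡ 1 (mod 25), i.e. 14^(-1) ≡ 9 (mod 25).
Check: 14 × 9 = 126 ≡ 1 (mod 25)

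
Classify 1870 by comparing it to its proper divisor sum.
abundant

Proper divisors of 1870: sum = 1 + 2 + 5 + 10 + 11 + 17 + 22 + 34 + 55 + 85 + 110 + 170 + 187 + 374 + 935 = 2018
Since 2018 > 1870, 1870 is abundant.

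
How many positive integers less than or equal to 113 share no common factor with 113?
112

113 = 113
φ(n) = n × ∏(1 - 1/p) for each prime p dividing n
φ(113) = 113 × (1 - 1/113) = 112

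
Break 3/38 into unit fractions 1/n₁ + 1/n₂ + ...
1/13 + 1/494

Greedy algorithm:
3/38: ceiling(38/3) = 13, use 1/13
1/494: ceiling(494/1) = 494, use 1/494
Result: 3/38 = 1/13 + 1/494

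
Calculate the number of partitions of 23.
1255

p(n) counts ways to write n as a sum of positive integers (order ignored).
Euler's pentagonal recurrence: p(k) = p(k-1) + p(k-2) - p(k-5) - p(k-7) + p(k-12) + p(k-15) - ... (offsets j(3j∓1)/2, signs ++--, p(0)=1, p(<0)=0).
DP table for k = 0..22: p(0)=1, p(1)=1, p(2)=2, p(3)=3, p(4)=5, p(5)=7, p(6)=11, p(7)=15, p(8)=22, p(9)=30, p(10)=42, p(11)=56, p(12)=77, p(13)=101, p(14)=135, p(15)=176, p(16)=231, p(17)=297, p(18)=385, p(19)=490, p(20)=627, p(21)=792, p(22)=1002.
Final step: p(23) = p(22) + p(21) - p(18) - p(16) + p(11) + p(8) - p(1)
= 1002 + 792 - 385 - 231 + 56 + 22 - 1
= 1255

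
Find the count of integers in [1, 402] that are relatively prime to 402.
132

402 = 2 × 3 × 67
φ(n) = n × ∏(1 - 1/p) for each prime p dividing n
φ(402) = 402 × (1 - 1/2) × (1 - 1/3) × (1 - 1/67) = 132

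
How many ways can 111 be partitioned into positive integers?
679903203

p(n) counts ways to write n as a sum of positive integers (order ignored).
Euler's pentagonal recurrence: p(k) = p(k-1) + p(k-2) - p(k-5) - p(k-7) + p(k-12) + p(k-15) - ... (offsets j(3j∓1)/2, signs ++--, p(0)=1, p(<0)=0).
DP table for k = 0..110: p(0)=1, p(1)=1, p(2)=2, p(3)=3, p(4)=5, p(5)=7, p(6)=11, p(7)=15, p(8)=22, p(9)=30, p(10)=42, p(11)=56, p(12)=77, p(13)=101, p(14)=135, p(15)=176, p(16)=231, p(17)=297, p(18)=385, p(19)=490, p(20)=627, p(21)=792, p(22)=1002, p(23)=1255, p(24)=1575, p(25)=1958, p(26)=2436, p(27)=3010, p(28)=3718, p(29)=4565, p(30)=5604, p(31)=6842, p(32)=8349, p(33)=10143, p(34)=12310, p(35)=14883, p(36)=17977, p(37)=21637, p(38)=26015, p(39)=31185, p(40)=37338, p(41)=44583, p(42)=53174, p(43)=63261, p(44)=75175, p(45)=89134, p(46)=105558, p(47)=124754, p(48)=147273, p(49)=173525, p(50)=204226, p(51)=239943, p(52)=281589, p(53)=329931, p(54)=386155, p(55)=451276, p(56)=526823, p(57)=614154, p(58)=715220, p(59)=831820, p(60)=966467, p(61)=1121505, p(62)=1300156, p(63)=1505499, p(64)=1741630, p(65)=2012558, p(66)=2323520, p(67)=2679689, p(68)=3087735, p(69)=3554345, p(70)=4087968, p(71)=4697205, p(72)=5392783, p(73)=6185689, p(74)=7089500, p(75)=8118264, p(76)=9289091, p(77)=10619863, p(78)=12132164, p(79)=13848650, p(80)=15796476, p(81)=18004327, p(82)=20506255, p(83)=23338469, p(84)=26543660, p(85)=30167357, p(86)=34262962, p(87)=38887673, p(88)=44108109, p(89)=49995925, p(90)=56634173, p(91)=64112359, p(92)=72533807, p(93)=82010177, p(94)=92669720, p(95)=104651419, p(96)=118114304, p(97)=133230930, p(98)=150198136, p(99)=169229875, p(100)=190569292, p(101)=214481126, p(102)=241265379, p(103)=271248950, p(104)=304801365, p(105)=342325709, p(106)=384276336, p(107)=431149389, p(108)=483502844, p(109)=541946240, p(110)=607163746.
Final step: p(111) = p(110) + p(109) - p(106) - p(104) + p(99) + p(96) - p(89) - p(85) + p(76) + p(71) - p(60) - p(54) + p(41) + p(34) - p(19) - p(11)
= 607163746 + 541946240 - 384276336 - 304801365 + 169229875 + 118114304 - 49995925 - 30167357 + 9289091 + 4697205 - 966467 - 386155 + 44583 + 12310 - 490 - 56
= 679903203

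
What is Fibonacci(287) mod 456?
1

Matrix identity: Q^n = [[F_(n+1), F_n], [F_n, F_(n-1)]] with Q = [[1,1],[1,0]].
n = 287 = 100011111₂. Square-and-multiply, entries mod 456:
Q^1 = [[1,1],[1,0]]
Q^2 = (Q^1)² = [[2,1],[1,1]]
Q^4 = (Q^2)² = [[5,3],[3,2]]
Q^8 = (Q^4)² = [[34,21],[21,13]]
Q^17 = (Q^8)²·Q = [[304,229],[229,75]]
Q^35 = (Q^17)²·Q = [[0,305],[305,151]]
Q^71 = (Q^35)²·Q = [[0,1],[1,455]]
Q^143 = (Q^71)²·Q = [[0,1],[1,455]]
Q^287 = (Q^143)²·Q = [[0,1],[1,455]]
F_287 mod 456 = Q^287[0][1] = 1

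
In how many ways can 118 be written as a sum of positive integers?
1482074143

p(n) counts ways to write n as a sum of positive integers (order ignored).
Euler's pentagonal recurrence: p(k) = p(k-1) + p(k-2) - p(k-5) - p(k-7) + p(k-12) + p(k-15) - ... (offsets j(3j∓1)/2, signs ++--, p(0)=1, p(<0)=0).
DP table for k = 0..117: p(0)=1, p(1)=1, p(2)=2, p(3)=3, p(4)=5, p(5)=7, p(6)=11, p(7)=15, p(8)=22, p(9)=30, p(10)=42, p(11)=56, p(12)=77, p(13)=101, p(14)=135, p(15)=176, p(16)=231, p(17)=297, p(18)=385, p(19)=490, p(20)=627, p(21)=792, p(22)=1002, p(23)=1255, p(24)=1575, p(25)=1958, p(26)=2436, p(27)=3010, p(28)=3718, p(29)=4565, p(30)=5604, p(31)=6842, p(32)=8349, p(33)=10143, p(34)=12310, p(35)=14883, p(36)=17977, p(37)=21637, p(38)=26015, p(39)=31185, p(40)=37338, p(41)=44583, p(42)=53174, p(43)=63261, p(44)=75175, p(45)=89134, p(46)=105558, p(47)=124754, p(48)=147273, p(49)=173525, p(50)=204226, p(51)=239943, p(52)=281589, p(53)=329931, p(54)=386155, p(55)=451276, p(56)=526823, p(57)=614154, p(58)=715220, p(59)=831820, p(60)=966467, p(61)=1121505, p(62)=1300156, p(63)=1505499, p(64)=1741630, p(65)=2012558, p(66)=2323520, p(67)=2679689, p(68)=3087735, p(69)=3554345, p(70)=4087968, p(71)=4697205, p(72)=5392783, p(73)=6185689, p(74)=7089500, p(75)=8118264, p(76)=9289091, p(77)=10619863, p(78)=12132164, p(79)=13848650, p(80)=15796476, p(81)=18004327, p(82)=20506255, p(83)=23338469, p(84)=26543660, p(85)=30167357, p(86)=34262962, p(87)=38887673, p(88)=44108109, p(89)=49995925, p(90)=56634173, p(91)=64112359, p(92)=72533807, p(93)=82010177, p(94)=92669720, p(95)=104651419, p(96)=118114304, p(97)=133230930, p(98)=150198136, p(99)=169229875, p(100)=190569292, p(101)=214481126, p(102)=241265379, p(103)=271248950, p(104)=304801365, p(105)=342325709, p(106)=384276336, p(107)=431149389, p(108)=483502844, p(109)=541946240, p(110)=607163746, p(111)=679903203, p(112)=761002156, p(113)=851376628, p(114)=952050665, p(115)=1064144451, p(116)=1188908248, p(117)=1327710076.
Final step: p(118) = p(117) + p(116) - p(113) - p(111) + p(106) + p(103) - p(96) - p(92) + p(83) + p(78) - p(67) - p(61) + p(48) + p(41) - p(26) - p(18) + p(1)
= 1327710076 + 1188908248 - 851376628 - 679903203 + 384276336 + 271248950 - 118114304 - 72533807 + 23338469 + 12132164 - 2679689 - 1121505 + 147273 + 44583 - 2436 - 385 + 1
= 1482074143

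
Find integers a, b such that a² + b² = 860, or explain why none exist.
Not possible

Factorization: 860 = 2^2 × 5 × 43
By Fermat: n is sum of two squares iff every prime p ≡ 3 (mod 4) appears to even power.
Prime(s) ≡ 3 (mod 4) with odd exponent: [(43, 1)]
Therefore 860 cannot be expressed as a² + b².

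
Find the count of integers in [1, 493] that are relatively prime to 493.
448

493 = 17 × 29
φ(n) = n × ∏(1 - 1/p) for each prime p dividing n
φ(493) = 493 × (1 - 1/17) × (1 - 1/29) = 448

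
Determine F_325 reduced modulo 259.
68

Matrix identity: Q^n = [[F_(n+1), F_n], [F_n, F_(n-1)]] with Q = [[1,1],[1,0]].
n = 325 = 101000101₂. Square-and-multiply, entries mod 259:
Q^1 = [[1,1],[1,0]]
Q^2 = (Q^1)² = [[2,1],[1,1]]
Q^5 = (Q^2)²·Q = [[8,5],[5,3]]
Q^10 = (Q^5)² = [[89,55],[55,34]]
Q^20 = (Q^10)² = [[68,31],[31,37]]
Q^40 = (Q^20)² = [[146,147],[147,258]]
Q^81 = (Q^40)²·Q = [[8,190],[190,77]]
Q^162 = (Q^81)² = [[163,92],[92,71]]
Q^325 = (Q^162)²·Q = [[99,68],[68,31]]
F_325 mod 259 = Q^325[0][1] = 68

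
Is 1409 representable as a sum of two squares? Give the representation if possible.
25² + 28² (a=25, b=28)

Factorization: 1409 = 1409
By Fermat: n is sum of two squares iff every prime p ≡ 3 (mod 4) appears to even power.
All primes ≡ 3 (mod 4) appear to even power.
Search a = 0, 1, 2, … for 1409 - a² a perfect square: first hit at a = 25: 1409 - 625 = 784 = 28².
1409 = 25² + 28² = 625 + 784 ✓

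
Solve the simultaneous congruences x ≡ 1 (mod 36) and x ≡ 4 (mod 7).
109

Using Chinese Remainder Theorem:
M = 36 × 7 = 252
M1 = 7, M2 = 36
y1 = 7^(-1) mod 36 = 31
y2 = 36^(-1) mod 7 = 1
x = (1×7×31 + 4×36×1) mod 252 = 109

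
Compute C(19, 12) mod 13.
0

Using Lucas' theorem:
Write n=19 and k=12 in base 13:
n in base 13: [1, 6]
k in base 13: [0, 12]
C(19,12) mod 13 = ∏ C(n_i, k_i) mod 13
Digit binomials (mod 13): C(1,0) = 1; C(6,12) = 0 (k_i > n_i)
Product: 1 × 0 = 0 ≡ 0 (mod 13)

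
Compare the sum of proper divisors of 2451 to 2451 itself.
deficient

Proper divisors of 2451: sum = 1 + 3 + 19 + 43 + 57 + 129 + 817 = 1069
Since 1069 < 2451, 2451 is deficient.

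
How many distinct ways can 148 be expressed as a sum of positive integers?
33549419497

p(n) counts ways to write n as a sum of positive integers (order ignored).
Euler's pentagonal recurrence: p(k) = p(k-1) + p(k-2) - p(k-5) - p(k-7) + p(k-12) + p(k-15) - ... (offsets j(3j∓1)/2, signs ++--, p(0)=1, p(<0)=0).
DP table for k = 0..147: p(0)=1, p(1)=1, p(2)=2, p(3)=3, p(4)=5, p(5)=7, p(6)=11, p(7)=15, p(8)=22, p(9)=30, p(10)=42, p(11)=56, p(12)=77, p(13)=101, p(14)=135, p(15)=176, p(16)=231, p(17)=297, p(18)=385, p(19)=490, p(20)=627, p(21)=792, p(22)=1002, p(23)=1255, p(24)=1575, p(25)=1958, p(26)=2436, p(27)=3010, p(28)=3718, p(29)=4565, p(30)=5604, p(31)=6842, p(32)=8349, p(33)=10143, p(34)=12310, p(35)=14883, p(36)=17977, p(37)=21637, p(38)=26015, p(39)=31185, p(40)=37338, p(41)=44583, p(42)=53174, p(43)=63261, p(44)=75175, p(45)=89134, p(46)=105558, p(47)=124754, p(48)=147273, p(49)=173525, p(50)=204226, p(51)=239943, p(52)=281589, p(53)=329931, p(54)=386155, p(55)=451276, p(56)=526823, p(57)=614154, p(58)=715220, p(59)=831820, p(60)=966467, p(61)=1121505, p(62)=1300156, p(63)=1505499, p(64)=1741630, p(65)=2012558, p(66)=2323520, p(67)=2679689, p(68)=3087735, p(69)=3554345, p(70)=4087968, p(71)=4697205, p(72)=5392783, p(73)=6185689, p(74)=7089500, p(75)=8118264, p(76)=9289091, p(77)=10619863, p(78)=12132164, p(79)=13848650, p(80)=15796476, p(81)=18004327, p(82)=20506255, p(83)=23338469, p(84)=26543660, p(85)=30167357, p(86)=34262962, p(87)=38887673, p(88)=44108109, p(89)=49995925, p(90)=56634173, p(91)=64112359, p(92)=72533807, p(93)=82010177, p(94)=92669720, p(95)=104651419, p(96)=118114304, p(97)=133230930, p(98)=150198136, p(99)=169229875, p(100)=190569292, p(101)=214481126, p(102)=241265379, p(103)=271248950, p(104)=304801365, p(105)=342325709, p(106)=384276336, p(107)=431149389, p(108)=483502844, p(109)=541946240, p(110)=607163746, p(111)=679903203, p(112)=761002156, p(113)=851376628, p(114)=952050665, p(115)=1064144451, p(116)=1188908248, p(117)=1327710076, p(118)=1482074143, p(119)=1653668665, p(120)=1844349560, p(121)=2056148051, p(122)=2291320912, p(123)=2552338241, p(124)=2841940500, p(125)=3163127352, p(126)=3519222692, p(127)=3913864295, p(128)=4351078600, p(129)=4835271870, p(130)=5371315400, p(131)=5964539504, p(132)=6620830889, p(133)=7346629512, p(134)=8149040695, p(135)=9035836076, p(136)=10015581680, p(137)=11097645016, p(138)=12292341831, p(139)=13610949895, p(140)=15065878135, p(141)=16670689208, p(142)=18440293320, p(143)=20390982757, p(144)=22540654445, p(145)=24908858009, p(146)=27517052599, p(147)=30388671978.
Final step: p(148) = p(147) + p(146) - p(143) - p(141) + p(136) + p(133) - p(126) - p(122) + p(113) + p(108) - p(97) - p(91) + p(78) + p(71) - p(56) - p(48) + p(31) + p(22) - p(3)
= 30388671978 + 27517052599 - 20390982757 - 16670689208 + 10015581680 + 7346629512 - 3519222692 - 2291320912 + 851376628 + 483502844 - 133230930 - 64112359 + 12132164 + 4697205 - 526823 - 147273 + 6842 + 1002 - 3
= 33549419497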